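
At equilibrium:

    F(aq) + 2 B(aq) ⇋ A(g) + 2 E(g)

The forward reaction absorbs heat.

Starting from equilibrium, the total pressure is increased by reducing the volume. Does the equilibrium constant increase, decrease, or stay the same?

The equilibrium constant depends only on temperature. This perturbation may move the position of equilibrium, but since T is unchanged, K itself is unchanged.

unchanged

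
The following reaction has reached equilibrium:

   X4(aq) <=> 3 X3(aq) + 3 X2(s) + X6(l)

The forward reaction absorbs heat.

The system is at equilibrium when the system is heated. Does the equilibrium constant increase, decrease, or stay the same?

K depends on temperature via the van 't Hoff relation. The forward reaction is endothermic, so raising T increases K.

increases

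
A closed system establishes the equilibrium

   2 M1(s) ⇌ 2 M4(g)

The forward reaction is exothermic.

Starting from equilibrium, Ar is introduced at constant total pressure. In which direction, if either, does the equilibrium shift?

Adding inert gas at constant total pressure expands the volume and lowers every reacting partial pressure. With Δn_gas = 2 − 0 = +2, Q moves away from K toward the side with fewer gas moles, so the system shifts toward the side with more gas moles — to the right.

right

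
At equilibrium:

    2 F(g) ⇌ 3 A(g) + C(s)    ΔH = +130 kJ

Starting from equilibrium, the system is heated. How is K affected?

K depends on temperature via the van 't Hoff relation. The forward reaction is endothermic, so raising T increases K.

increases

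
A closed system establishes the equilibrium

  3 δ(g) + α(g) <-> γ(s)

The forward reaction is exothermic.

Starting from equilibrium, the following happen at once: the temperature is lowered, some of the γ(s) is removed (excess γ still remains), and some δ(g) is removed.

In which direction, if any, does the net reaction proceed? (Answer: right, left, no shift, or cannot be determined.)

cannot be determined

The forward reaction is exothermic. Lowering T favours the exothermic direction — shift to the right.
γ is a pure solid; its activity is 1 regardless of amount, so Q is unaffected — no shift from this change.
Removing δ (g), a reactant, drives the reaction to the left.
The individual effects push in opposite directions; without quantitative information the net direction cannot be determined.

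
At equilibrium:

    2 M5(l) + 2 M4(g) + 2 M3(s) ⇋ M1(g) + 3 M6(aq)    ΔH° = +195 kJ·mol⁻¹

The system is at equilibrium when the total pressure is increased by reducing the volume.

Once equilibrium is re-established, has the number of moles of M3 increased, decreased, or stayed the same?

decreases

Gas moles: reactants 2, products 1 (Δn_gas = -1). Compression shifts the system toward the side with fewer moles of gas — to the right.
The net shift is to the right. M3 is a reactant, so its amount decreases.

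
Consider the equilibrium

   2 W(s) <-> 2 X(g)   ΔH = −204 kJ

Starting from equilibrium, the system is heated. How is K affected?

decreases

K depends on temperature via the van 't Hoff relation. The forward reaction is exothermic, so raising T decreases K.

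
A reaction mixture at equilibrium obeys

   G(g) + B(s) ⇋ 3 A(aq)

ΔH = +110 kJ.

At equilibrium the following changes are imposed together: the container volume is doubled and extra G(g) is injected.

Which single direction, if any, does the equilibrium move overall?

cannot be determined

Gas moles: reactants 1, products 0 (Δn_gas = -1). Expansion shifts the system toward the side with more moles of gas — to the left.
Adding G (g), a reactant, drives the reaction to the right.
The individual effects push in opposite directions; without quantitative information the net direction cannot be determined.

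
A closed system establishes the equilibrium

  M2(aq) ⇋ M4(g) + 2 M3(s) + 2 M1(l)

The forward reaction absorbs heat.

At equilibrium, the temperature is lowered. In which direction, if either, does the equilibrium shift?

The forward reaction is endothermic. Lowering T favours the exothermic direction — shift to the left.

left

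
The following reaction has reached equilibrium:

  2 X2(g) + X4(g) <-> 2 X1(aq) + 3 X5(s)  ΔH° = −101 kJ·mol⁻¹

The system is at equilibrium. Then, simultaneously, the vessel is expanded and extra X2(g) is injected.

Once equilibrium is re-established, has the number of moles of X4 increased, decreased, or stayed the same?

cannot be determined

Gas moles: reactants 3, products 0 (Δn_gas = -3). Expansion shifts the system toward the side with more moles of gas — to the left.
Adding X2 (g), a reactant, drives the reaction to the right.
The two effects oppose each other, so the net shift — and hence the change in X4 — cannot be determined from the given information.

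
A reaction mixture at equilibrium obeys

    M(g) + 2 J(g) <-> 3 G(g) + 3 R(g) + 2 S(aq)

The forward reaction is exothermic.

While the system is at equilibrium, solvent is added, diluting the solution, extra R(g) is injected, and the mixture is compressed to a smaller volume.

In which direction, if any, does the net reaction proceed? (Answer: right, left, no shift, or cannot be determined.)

cannot be determined

Dilution lowers every aqueous concentration by the same factor. Δn_aq = 2 − 0 = +2, so the system shifts toward the side with more dissolved moles — to the right.
Adding R (g), a product, drives the reaction to the left.
Gas moles: reactants 3, products 6 (Δn_gas = +3). Compression shifts the system toward the side with fewer moles of gas — to the left.
The individual effects push in opposite directions; without quantitative information the net direction cannot be determined.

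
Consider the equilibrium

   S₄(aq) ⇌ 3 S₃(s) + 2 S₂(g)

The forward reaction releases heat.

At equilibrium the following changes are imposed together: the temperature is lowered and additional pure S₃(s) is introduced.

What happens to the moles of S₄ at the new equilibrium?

The forward reaction is exothermic. Lowering T favours the exothermic direction — shift to the right.
S₃ is a pure solid; its activity is 1 regardless of amount, so Q is unaffected — no shift from this change.
The net shift is to the right. S₄ is a reactant, so its amount decreases.

decreases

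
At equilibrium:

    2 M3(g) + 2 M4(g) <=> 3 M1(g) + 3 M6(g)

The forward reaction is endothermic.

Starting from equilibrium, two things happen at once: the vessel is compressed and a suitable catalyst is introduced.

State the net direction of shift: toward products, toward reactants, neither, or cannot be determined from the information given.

left

Gas moles: reactants 4, products 6 (Δn_gas = +2). Compression shifts the system toward the side with fewer moles of gas — to the left.
A catalyst speeds both forward and reverse rates equally; it changes neither Q nor K — no shift from this change.
Only the nonzero effect(s) matter; the net shift is to the left.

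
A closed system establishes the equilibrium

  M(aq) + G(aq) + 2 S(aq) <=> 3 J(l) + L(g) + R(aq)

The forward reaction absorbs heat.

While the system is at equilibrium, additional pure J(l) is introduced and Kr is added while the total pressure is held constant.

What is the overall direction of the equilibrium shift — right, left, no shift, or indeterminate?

right

J is a pure liquid; its activity is 1 regardless of amount, so Q is unaffected — no shift from this change.
Adding inert gas at constant total pressure expands the volume and lowers every reacting partial pressure. With Δn_gas = 1 − 0 = +1, Q moves away from K toward the side with fewer gas moles, so the system shifts toward the side with more gas moles — to the right.
Only the nonzero effect(s) matter; the net shift is to the right.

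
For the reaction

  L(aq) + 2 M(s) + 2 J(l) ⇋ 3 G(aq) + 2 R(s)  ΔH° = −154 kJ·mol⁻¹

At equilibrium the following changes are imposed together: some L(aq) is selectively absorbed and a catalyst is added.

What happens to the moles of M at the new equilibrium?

increases

Removing L (aq), a reactant, drives the reaction to the left.
A catalyst speeds both forward and reverse rates equally; it changes neither Q nor K — no shift from this change.
The net shift is to the left. M is a reactant, so its amount increases.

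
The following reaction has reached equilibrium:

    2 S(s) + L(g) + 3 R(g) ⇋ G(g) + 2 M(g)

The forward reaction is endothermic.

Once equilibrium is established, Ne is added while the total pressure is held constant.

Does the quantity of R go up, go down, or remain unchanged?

Adding inert gas at constant total pressure expands the volume and lowers every reacting partial pressure. With Δn_gas = 3 − 4 = -1, Q moves away from K toward the side with fewer gas moles, so the system shifts toward the side with more gas moles — to the left.
The net shift is to the left. R is a reactant, so its amount increases.

increases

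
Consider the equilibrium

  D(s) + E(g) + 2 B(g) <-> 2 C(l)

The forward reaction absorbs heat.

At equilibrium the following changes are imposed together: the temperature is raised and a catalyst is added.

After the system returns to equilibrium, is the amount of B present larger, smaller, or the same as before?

The forward reaction is endothermic. Raising T favours the endothermic direction — shift to the right.
A catalyst speeds both forward and reverse rates equally; it changes neither Q nor K — no shift from this change.
The net shift is to the right. B is a reactant, so its amount decreases.

decreases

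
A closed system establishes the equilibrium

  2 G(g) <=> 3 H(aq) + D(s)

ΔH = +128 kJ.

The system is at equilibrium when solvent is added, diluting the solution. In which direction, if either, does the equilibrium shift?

Dilution lowers every aqueous concentration by the same factor. Δn_aq = 3 − 0 = +3, so the system shifts toward the side with more dissolved moles — to the right.

right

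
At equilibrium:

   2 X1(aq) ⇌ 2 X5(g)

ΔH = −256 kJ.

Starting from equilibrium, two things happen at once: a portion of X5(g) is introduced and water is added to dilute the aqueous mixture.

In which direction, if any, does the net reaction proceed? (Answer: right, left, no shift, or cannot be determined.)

left

Adding X5 (g), a product, drives the reaction to the left.
Dilution lowers every aqueous concentration by the same factor. Δn_aq = 0 − 2 = -2, so the system shifts toward the side with more dissolved moles — to the left.
All effects act in the same direction — net shift to the left.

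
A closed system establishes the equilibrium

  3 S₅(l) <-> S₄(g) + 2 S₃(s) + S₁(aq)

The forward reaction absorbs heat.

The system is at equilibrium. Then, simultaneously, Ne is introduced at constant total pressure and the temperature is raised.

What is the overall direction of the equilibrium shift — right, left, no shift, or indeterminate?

right

Adding inert gas at constant total pressure expands the volume and lowers every reacting partial pressure. With Δn_gas = 1 − 0 = +1, Q moves away from K toward the side with fewer gas moles, so the system shifts toward the side with more gas moles — to the right.
The forward reaction is endothermic. Raising T favours the endothermic direction — shift to the right.
All effects act in the same direction — net shift to the right.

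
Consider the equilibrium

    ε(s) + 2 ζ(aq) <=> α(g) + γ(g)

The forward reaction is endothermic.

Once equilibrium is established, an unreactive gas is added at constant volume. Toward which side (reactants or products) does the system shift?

no shift

At constant volume, adding an inert gas leaves every reacting species' partial pressure unchanged, so Q is unchanged — no shift from this change.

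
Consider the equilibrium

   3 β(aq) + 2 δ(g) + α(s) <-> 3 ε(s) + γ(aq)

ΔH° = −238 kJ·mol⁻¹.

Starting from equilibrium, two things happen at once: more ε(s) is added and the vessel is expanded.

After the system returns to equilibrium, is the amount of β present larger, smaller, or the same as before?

ε is a pure solid; its activity is 1 regardless of amount, so Q is unaffected — no shift from this change.
Gas moles: reactants 2, products 0 (Δn_gas = -2). Expansion shifts the system toward the side with more moles of gas — to the left.
The net shift is to the left. β is a reactant, so its amount increases.

increases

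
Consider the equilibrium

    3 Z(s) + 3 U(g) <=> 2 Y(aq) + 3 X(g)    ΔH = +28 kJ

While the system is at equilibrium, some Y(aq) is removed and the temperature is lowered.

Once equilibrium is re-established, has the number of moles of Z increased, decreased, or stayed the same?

cannot be determined

Removing Y (aq), a product, drives the reaction to the right.
The forward reaction is endothermic. Lowering T favours the exothermic direction — shift to the left.
The two effects oppose each other, so the net shift — and hence the change in Z — cannot be determined from the given information.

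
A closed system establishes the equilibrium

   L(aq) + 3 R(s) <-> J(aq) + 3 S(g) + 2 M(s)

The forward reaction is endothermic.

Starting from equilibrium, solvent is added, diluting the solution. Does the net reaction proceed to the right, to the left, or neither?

Dilution scales every aqueous concentration by the same factor. Δn_aq = 1 − 1 = 0, so Q is unchanged — no shift.

no shift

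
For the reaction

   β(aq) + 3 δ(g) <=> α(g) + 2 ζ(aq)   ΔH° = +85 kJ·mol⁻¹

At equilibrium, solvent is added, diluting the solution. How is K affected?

unchanged

The equilibrium constant depends only on temperature. This perturbation may move the position of equilibrium, but since T is unchanged, K itself is unchanged.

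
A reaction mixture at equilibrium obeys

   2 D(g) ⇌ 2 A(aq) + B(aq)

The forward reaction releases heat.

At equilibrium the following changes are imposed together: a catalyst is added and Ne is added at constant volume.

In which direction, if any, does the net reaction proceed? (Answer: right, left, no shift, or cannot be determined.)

no shift

A catalyst speeds both forward and reverse rates equally; it changes neither Q nor K — no shift from this change.
At constant volume, adding an inert gas leaves every reacting species' partial pressure unchanged, so Q is unchanged — no shift from this change.
None of the changes alters Q relative to K, so there is no net shift.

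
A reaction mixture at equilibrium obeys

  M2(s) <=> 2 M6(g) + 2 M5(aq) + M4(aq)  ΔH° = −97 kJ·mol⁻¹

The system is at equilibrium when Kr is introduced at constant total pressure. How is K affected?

The equilibrium constant depends only on temperature. This perturbation may move the position of equilibrium, but since T is unchanged, K itself is unchanged.

unchanged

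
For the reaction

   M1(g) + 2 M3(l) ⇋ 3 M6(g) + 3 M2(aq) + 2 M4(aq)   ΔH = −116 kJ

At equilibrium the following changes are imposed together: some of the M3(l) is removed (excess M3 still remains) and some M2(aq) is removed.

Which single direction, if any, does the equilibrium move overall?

M3 is a pure liquid; its activity is 1 regardless of amount, so Q is unaffected — no shift from this change.
Removing M2 (aq), a product, drives the reaction to the right.
Only the nonzero effect(s) matter; the net shift is to the right.

right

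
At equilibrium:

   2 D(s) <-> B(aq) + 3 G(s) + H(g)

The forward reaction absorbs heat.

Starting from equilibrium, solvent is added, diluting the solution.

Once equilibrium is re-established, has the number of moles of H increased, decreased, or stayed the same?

Dilution lowers every aqueous concentration by the same factor. Δn_aq = 1 − 0 = +1, so the system shifts toward the side with more dissolved moles — to the right.
The net shift is to the right. H is a product, so its amount increases.

increases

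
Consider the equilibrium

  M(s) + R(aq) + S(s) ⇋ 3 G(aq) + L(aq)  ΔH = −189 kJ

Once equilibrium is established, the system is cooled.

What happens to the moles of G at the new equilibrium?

increases

The forward reaction is exothermic. Lowering T favours the exothermic direction — shift to the right.
The net shift is to the right. G is a product, so its amount increases.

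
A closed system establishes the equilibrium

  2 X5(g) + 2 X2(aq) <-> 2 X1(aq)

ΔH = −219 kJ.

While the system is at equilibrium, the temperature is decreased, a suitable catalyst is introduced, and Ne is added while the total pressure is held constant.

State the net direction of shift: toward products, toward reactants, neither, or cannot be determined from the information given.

The forward reaction is exothermic. Lowering T favours the exothermic direction — shift to the right.
A catalyst speeds both forward and reverse rates equally; it changes neither Q nor K — no shift from this change.
Adding inert gas at constant total pressure expands the volume and lowers every reacting partial pressure. With Δn_gas = 0 − 2 = -2, Q moves away from K toward the side with fewer gas moles, so the system shifts toward the side with more gas moles — to the left.
The individual effects push in opposite directions; without quantitative information the net direction cannot be determined.

cannot be determined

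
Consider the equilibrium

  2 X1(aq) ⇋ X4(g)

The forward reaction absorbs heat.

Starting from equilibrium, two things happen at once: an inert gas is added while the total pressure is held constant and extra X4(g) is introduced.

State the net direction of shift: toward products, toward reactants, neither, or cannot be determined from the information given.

cannot be determined

Adding inert gas at constant total pressure expands the volume and lowers every reacting partial pressure. With Δn_gas = 1 − 0 = +1, Q moves away from K toward the side with fewer gas moles, so the system shifts toward the side with more gas moles — to the right.
Adding X4 (g), a product, drives the reaction to the left.
The individual effects push in opposite directions; without quantitative information the net direction cannot be determined.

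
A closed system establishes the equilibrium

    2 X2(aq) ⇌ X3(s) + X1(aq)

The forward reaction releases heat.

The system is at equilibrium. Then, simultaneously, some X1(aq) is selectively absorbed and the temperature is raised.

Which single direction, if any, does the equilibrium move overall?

cannot be determined

Removing X1 (aq), a product, drives the reaction to the right.
The forward reaction is exothermic. Raising T favours the endothermic direction — shift to the left.
The individual effects push in opposite directions; without quantitative information the net direction cannot be determined.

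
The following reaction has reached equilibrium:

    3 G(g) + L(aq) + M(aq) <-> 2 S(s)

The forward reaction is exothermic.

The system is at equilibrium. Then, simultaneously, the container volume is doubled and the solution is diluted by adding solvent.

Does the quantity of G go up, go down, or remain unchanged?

Gas moles: reactants 3, products 0 (Δn_gas = -3). Expansion shifts the system toward the side with more moles of gas — to the left.
Dilution lowers every aqueous concentration by the same factor. Δn_aq = 0 − 2 = -2, so the system shifts toward the side with more dissolved moles — to the left.
The net shift is to the left. G is a reactant, so its amount increases.

increases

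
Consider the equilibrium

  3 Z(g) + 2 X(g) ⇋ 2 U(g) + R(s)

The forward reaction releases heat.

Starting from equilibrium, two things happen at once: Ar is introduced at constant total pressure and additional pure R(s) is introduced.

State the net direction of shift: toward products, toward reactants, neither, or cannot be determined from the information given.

left

Adding inert gas at constant total pressure expands the volume and lowers every reacting partial pressure. With Δn_gas = 2 − 5 = -3, Q moves away from K toward the side with fewer gas moles, so the system shifts toward the side with more gas moles — to the left.
R is a pure solid; its activity is 1 regardless of amount, so Q is unaffected — no shift from this change.
Only the nonzero effect(s) matter; the net shift is to the left.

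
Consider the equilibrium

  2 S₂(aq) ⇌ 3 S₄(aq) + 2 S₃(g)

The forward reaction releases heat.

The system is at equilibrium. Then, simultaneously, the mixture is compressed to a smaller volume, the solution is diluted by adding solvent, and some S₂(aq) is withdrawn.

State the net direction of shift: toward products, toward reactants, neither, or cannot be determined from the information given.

Gas moles: reactants 0, products 2 (Δn_gas = +2). Compression shifts the system toward the side with fewer moles of gas — to the left.
Dilution lowers every aqueous concentration by the same factor. Δn_aq = 3 − 2 = +1, so the system shifts toward the side with more dissolved moles — to the right.
Removing S₂ (aq), a reactant, drives the reaction to the left.
The individual effects push in opposite directions; without quantitative information the net direction cannot be determined.

cannot be determined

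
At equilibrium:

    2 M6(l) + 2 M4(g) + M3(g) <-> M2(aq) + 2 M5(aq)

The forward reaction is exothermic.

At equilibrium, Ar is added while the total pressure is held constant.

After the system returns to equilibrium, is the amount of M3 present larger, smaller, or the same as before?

Adding inert gas at constant total pressure expands the volume and lowers every reacting partial pressure. With Δn_gas = 0 − 3 = -3, Q moves away from K toward the side with fewer gas moles, so the system shifts toward the side with more gas moles — to the left.
The net shift is to the left. M3 is a reactant, so its amount increases.

increases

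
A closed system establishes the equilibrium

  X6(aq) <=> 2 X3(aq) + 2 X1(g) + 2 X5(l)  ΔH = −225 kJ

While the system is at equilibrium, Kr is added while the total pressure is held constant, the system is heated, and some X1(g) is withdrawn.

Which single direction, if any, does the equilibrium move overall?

Adding inert gas at constant total pressure expands the volume and lowers every reacting partial pressure. With Δn_gas = 2 − 0 = +2, Q moves away from K toward the side with fewer gas moles, so the system shifts toward the side with more gas moles — to the right.
The forward reaction is exothermic. Raising T favours the endothermic direction — shift to the left.
Removing X1 (g), a product, drives the reaction to the right.
The individual effects push in opposite directions; without quantitative information the net direction cannot be determined.

cannot be determined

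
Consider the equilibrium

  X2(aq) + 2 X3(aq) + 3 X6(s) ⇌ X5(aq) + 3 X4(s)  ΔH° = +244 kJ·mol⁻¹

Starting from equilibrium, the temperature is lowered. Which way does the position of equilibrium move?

The forward reaction is endothermic. Lowering T favours the exothermic direction — shift to the left.

left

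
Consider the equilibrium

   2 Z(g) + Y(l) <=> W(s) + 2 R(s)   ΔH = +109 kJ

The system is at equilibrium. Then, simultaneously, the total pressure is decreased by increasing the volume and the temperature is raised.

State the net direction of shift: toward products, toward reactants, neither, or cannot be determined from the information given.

Gas moles: reactants 2, products 0 (Δn_gas = -2). Expansion shifts the system toward the side with more moles of gas — to the left.
The forward reaction is endothermic. Raising T favours the endothermic direction — shift to the right.
The individual effects push in opposite directions; without quantitative information the net direction cannot be determined.

cannot be determined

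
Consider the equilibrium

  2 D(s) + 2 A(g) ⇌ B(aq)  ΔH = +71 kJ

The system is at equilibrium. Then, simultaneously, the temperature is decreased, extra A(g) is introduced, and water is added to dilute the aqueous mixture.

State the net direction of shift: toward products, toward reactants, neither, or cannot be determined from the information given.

cannot be determined

The forward reaction is endothermic. Lowering T favours the exothermic direction — shift to the left.
Adding A (g), a reactant, drives the reaction to the right.
Dilution lowers every aqueous concentration by the same factor. Δn_aq = 1 − 0 = +1, so the system shifts toward the side with more dissolved moles — to the right.
The individual effects push in opposite directions; without quantitative information the net direction cannot be determined.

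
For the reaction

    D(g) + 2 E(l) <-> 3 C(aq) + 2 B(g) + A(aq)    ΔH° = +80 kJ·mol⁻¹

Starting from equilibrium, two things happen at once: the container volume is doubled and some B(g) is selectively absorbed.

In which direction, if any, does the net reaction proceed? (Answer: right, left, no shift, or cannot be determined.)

Gas moles: reactants 1, products 2 (Δn_gas = +1). Expansion shifts the system toward the side with more moles of gas — to the right.
Removing B (g), a product, drives the reaction to the right.
All effects act in the same direction — net shift to the right.

right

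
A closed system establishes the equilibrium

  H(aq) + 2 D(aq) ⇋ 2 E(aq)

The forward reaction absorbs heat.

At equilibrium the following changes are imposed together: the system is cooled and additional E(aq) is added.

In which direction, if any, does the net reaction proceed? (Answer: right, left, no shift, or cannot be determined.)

The forward reaction is endothermic. Lowering T favours the exothermic direction — shift to the left.
Adding E (aq), a product, drives the reaction to the left.
All effects act in the same direction — net shift to the left.

left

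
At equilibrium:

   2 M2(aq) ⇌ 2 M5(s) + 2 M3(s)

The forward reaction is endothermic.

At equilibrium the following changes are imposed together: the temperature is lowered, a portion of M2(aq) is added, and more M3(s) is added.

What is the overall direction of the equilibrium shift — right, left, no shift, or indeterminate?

The forward reaction is endothermic. Lowering T favours the exothermic direction — shift to the left.
Adding M2 (aq), a reactant, drives the reaction to the right.
M3 is a pure solid; its activity is 1 regardless of amount, so Q is unaffected — no shift from this change.
The individual effects push in opposite directions; without quantitative information the net direction cannot be determined.

cannot be determined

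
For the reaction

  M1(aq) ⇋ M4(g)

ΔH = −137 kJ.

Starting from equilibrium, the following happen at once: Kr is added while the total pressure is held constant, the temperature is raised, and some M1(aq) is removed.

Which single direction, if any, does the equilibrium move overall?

cannot be determined

Adding inert gas at constant total pressure expands the volume and lowers every reacting partial pressure. With Δn_gas = 1 − 0 = +1, Q moves away from K toward the side with fewer gas moles, so the system shifts toward the side with more gas moles — to the right.
The forward reaction is exothermic. Raising T favours the endothermic direction — shift to the left.
Removing M1 (aq), a reactant, drives the reaction to the left.
The individual effects push in opposite directions; without quantitative information the net direction cannot be determined.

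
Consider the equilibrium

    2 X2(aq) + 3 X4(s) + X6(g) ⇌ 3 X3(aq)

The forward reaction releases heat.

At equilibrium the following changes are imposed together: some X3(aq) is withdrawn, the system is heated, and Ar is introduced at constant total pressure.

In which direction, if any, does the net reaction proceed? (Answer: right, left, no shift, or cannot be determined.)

Removing X3 (aq), a product, drives the reaction to the right.
The forward reaction is exothermic. Raising T favours the endothermic direction — shift to the left.
Adding inert gas at constant total pressure expands the volume and lowers every reacting partial pressure. With Δn_gas = 0 − 1 = -1, Q moves away from K toward the side with fewer gas moles, so the system shifts toward the side with more gas moles — to the left.
The individual effects push in opposite directions; without quantitative information the net direction cannot be determined.

cannot be determined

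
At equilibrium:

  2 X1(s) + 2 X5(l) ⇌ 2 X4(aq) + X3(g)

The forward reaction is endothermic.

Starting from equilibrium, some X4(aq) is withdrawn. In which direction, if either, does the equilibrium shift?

right

Removing X4 (aq), a product, drives the reaction to the right.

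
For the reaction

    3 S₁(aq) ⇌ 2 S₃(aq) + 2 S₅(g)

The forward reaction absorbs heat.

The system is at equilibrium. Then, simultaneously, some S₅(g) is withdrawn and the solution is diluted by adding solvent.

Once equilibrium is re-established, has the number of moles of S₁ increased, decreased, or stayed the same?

cannot be determined

Removing S₅ (g), a product, drives the reaction to the right.
Dilution lowers every aqueous concentration by the same factor. Δn_aq = 2 − 3 = -1, so the system shifts toward the side with more dissolved moles — to the left.
The two effects oppose each other, so the net shift — and hence the change in S₁ — cannot be determined from the given information.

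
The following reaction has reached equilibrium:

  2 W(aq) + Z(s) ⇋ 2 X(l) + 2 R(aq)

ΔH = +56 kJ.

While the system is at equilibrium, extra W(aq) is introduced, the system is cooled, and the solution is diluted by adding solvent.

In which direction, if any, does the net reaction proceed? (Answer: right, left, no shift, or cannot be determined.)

Adding W (aq), a reactant, drives the reaction to the right.
The forward reaction is endothermic. Lowering T favours the exothermic direction — shift to the left.
Dilution scales every aqueous concentration by the same factor. Δn_aq = 2 − 2 = 0, so Q is unchanged — no shift.
The individual effects push in opposite directions; without quantitative information the net direction cannot be determined.

cannot be determined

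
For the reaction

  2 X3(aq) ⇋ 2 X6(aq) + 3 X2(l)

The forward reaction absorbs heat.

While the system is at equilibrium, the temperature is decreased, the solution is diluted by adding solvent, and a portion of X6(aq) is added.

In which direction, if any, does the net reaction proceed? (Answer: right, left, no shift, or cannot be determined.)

The forward reaction is endothermic. Lowering T favours the exothermic direction — shift to the left.
Dilution scales every aqueous concentration by the same factor. Δn_aq = 2 − 2 = 0, so Q is unchanged — no shift.
Adding X6 (aq), a product, drives the reaction to the left.
Only the nonzero effect(s) matter; the net shift is to the left.

left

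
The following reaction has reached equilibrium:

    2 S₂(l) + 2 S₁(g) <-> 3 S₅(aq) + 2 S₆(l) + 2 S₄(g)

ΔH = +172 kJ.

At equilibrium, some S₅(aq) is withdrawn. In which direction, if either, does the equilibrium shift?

right

Removing S₅ (aq), a product, drives the reaction to the right.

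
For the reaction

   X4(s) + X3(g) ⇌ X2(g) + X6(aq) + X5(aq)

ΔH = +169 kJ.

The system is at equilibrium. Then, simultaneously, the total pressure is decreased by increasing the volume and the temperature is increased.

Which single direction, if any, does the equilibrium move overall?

Gas moles: reactants 1, products 1. Δn_gas = 0, so a volume change leaves Q equal to K — no shift from this change.
The forward reaction is endothermic. Raising T favours the endothermic direction — shift to the right.
Only the nonzero effect(s) matter; the net shift is to the right.

right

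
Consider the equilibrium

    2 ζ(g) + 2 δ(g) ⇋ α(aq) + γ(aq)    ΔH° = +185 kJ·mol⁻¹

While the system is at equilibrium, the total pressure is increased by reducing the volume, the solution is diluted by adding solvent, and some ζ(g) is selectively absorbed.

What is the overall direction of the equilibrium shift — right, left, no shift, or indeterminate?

Gas moles: reactants 4, products 0 (Δn_gas = -4). Compression shifts the system toward the side with fewer moles of gas — to the right.
Dilution lowers every aqueous concentration by the same factor. Δn_aq = 2 − 0 = +2, so the system shifts toward the side with more dissolved moles — to the right.
Removing ζ (g), a reactant, drives the reaction to the left.
The individual effects push in opposite directions; without quantitative information the net direction cannot be determined.

cannot be determined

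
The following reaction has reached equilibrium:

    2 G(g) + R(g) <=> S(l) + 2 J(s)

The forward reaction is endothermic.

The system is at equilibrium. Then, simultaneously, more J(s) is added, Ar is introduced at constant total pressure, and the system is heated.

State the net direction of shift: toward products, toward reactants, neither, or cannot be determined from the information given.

cannot be determined

J is a pure solid; its activity is 1 regardless of amount, so Q is unaffected — no shift from this change.
Adding inert gas at constant total pressure expands the volume and lowers every reacting partial pressure. With Δn_gas = 0 − 3 = -3, Q moves away from K toward the side with fewer gas moles, so the system shifts toward the side with more gas moles — to the left.
The forward reaction is endothermic. Raising T favours the endothermic direction — shift to the right.
The individual effects push in opposite directions; without quantitative information the net direction cannot be determined.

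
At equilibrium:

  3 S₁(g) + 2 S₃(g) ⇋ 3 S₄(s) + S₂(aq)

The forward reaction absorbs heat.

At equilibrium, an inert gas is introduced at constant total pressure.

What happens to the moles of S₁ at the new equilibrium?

increases

Adding inert gas at constant total pressure expands the volume and lowers every reacting partial pressure. With Δn_gas = 0 − 5 = -5, Q moves away from K toward the side with fewer gas moles, so the system shifts toward the side with more gas moles — to the left.
The net shift is to the left. S₁ is a reactant, so its amount increases.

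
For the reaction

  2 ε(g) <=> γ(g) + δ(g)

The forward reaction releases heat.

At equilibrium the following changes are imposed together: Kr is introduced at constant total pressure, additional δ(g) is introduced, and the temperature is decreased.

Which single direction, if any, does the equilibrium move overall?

cannot be determined

Adding inert gas at constant total pressure expands the volume, scaling every reacting partial pressure by the same factor. Δn_gas = 2 − 2 = 0, so Q is unchanged — no shift.
Adding δ (g), a product, drives the reaction to the left.
The forward reaction is exothermic. Lowering T favours the exothermic direction — shift to the right.
The individual effects push in opposite directions; without quantitative information the net direction cannot be determined.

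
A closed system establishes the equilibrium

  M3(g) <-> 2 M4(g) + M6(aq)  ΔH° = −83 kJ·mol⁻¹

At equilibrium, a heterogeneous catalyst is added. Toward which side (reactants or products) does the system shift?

no shift

A catalyst speeds both forward and reverse rates equally; it changes neither Q nor K — no shift from this change.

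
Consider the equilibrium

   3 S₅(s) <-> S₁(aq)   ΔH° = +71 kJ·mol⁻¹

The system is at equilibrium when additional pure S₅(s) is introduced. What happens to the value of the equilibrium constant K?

The equilibrium constant depends only on temperature. This perturbation changes neither the position of equilibrium nor K.

unchanged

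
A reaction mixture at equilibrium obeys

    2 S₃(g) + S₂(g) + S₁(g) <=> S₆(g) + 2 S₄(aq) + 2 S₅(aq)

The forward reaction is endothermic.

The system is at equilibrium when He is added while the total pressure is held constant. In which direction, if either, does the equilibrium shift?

Adding inert gas at constant total pressure expands the volume and lowers every reacting partial pressure. With Δn_gas = 1 − 4 = -3, Q moves away from K toward the side with fewer gas moles, so the system shifts toward the side with more gas moles — to the left.

left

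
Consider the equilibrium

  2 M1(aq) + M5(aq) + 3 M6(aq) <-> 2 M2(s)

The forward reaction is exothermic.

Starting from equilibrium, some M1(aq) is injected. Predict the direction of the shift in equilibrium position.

right

Adding M1 (aq), a reactant, drives the reaction to the right.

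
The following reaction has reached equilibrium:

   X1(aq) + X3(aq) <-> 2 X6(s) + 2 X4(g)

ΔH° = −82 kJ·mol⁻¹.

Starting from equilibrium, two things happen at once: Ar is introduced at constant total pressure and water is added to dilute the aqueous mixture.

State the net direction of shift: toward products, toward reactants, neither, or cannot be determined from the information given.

Adding inert gas at constant total pressure expands the volume and lowers every reacting partial pressure. With Δn_gas = 2 − 0 = +2, Q moves away from K toward the side with fewer gas moles, so the system shifts toward the side with more gas moles — to the right.
Dilution lowers every aqueous concentration by the same factor. Δn_aq = 0 − 2 = -2, so the system shifts toward the side with more dissolved moles — to the left.
The individual effects push in opposite directions; without quantitative information the net direction cannot be determined.

cannot be determined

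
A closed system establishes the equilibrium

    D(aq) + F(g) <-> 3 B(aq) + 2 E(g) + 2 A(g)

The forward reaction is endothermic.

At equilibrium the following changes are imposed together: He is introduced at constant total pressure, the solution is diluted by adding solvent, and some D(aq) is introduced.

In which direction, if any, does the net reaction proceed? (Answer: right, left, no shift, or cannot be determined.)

Adding inert gas at constant total pressure expands the volume and lowers every reacting partial pressure. With Δn_gas = 4 − 1 = +3, Q moves away from K toward the side with fewer gas moles, so the system shifts toward the side with more gas moles — to the right.
Dilution lowers every aqueous concentration by the same factor. Δn_aq = 3 − 1 = +2, so the system shifts toward the side with more dissolved moles — to the right.
Adding D (aq), a reactant, drives the reaction to the right.
All effects act in the same direction — net shift to the right.

right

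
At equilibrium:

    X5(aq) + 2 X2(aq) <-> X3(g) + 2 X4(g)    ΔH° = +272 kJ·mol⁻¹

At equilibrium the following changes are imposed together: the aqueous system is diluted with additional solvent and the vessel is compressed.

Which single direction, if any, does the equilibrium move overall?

Dilution lowers every aqueous concentration by the same factor. Δn_aq = 0 − 3 = -3, so the system shifts toward the side with more dissolved moles — to the left.
Gas moles: reactants 0, products 3 (Δn_gas = +3). Compression shifts the system toward the side with fewer moles of gas — to the left.
All effects act in the same direction — net shift to the left.

left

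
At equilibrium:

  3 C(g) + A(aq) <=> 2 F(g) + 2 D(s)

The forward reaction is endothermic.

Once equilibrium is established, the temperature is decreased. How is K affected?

decreases

K depends on temperature via the van 't Hoff relation. The forward reaction is endothermic, so lowering T decreases K.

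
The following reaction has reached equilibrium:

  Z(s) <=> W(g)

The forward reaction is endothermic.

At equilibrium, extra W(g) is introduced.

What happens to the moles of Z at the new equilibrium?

Adding W (g), a product, drives the reaction to the left.
The net shift is to the left. Z is a reactant, so its amount increases.

increases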